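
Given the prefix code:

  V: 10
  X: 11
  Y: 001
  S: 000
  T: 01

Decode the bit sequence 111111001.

Read left to right; each codeword is recognised as soon as it completes (prefix code):
  11→X | 11→X | 11→X | 001→Y
Decoded message: XXXY

XXXY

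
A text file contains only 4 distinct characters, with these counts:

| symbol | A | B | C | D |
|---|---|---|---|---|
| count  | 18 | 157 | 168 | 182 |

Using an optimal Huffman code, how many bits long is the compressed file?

1043

Greedily combine the two least-frequent nodes:
A(18) + B(157) → 175
C(168) + 175 → 343
D(182) + 343 → 525
Each symbol's bit-cost is frequency × depth; summing gives 1043 bits (equivalently 175 + 343 + 525).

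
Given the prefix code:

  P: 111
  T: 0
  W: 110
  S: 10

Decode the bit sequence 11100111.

PTTP

Read left to right; each codeword is recognised as soon as it completes (prefix code):
  111→P | 0→T | 0→T | 111→P
Decoded message: PTTP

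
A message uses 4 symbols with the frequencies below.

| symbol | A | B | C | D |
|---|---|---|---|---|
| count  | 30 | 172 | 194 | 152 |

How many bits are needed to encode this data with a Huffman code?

Greedily combine the two least-frequent nodes:
A(30) + D(152) → 182
B(172) + 182 → 354
C(194) + 354 → 548
Each symbol's bit-cost is frequency × depth; summing gives 1084 bits (equivalently 182 + 354 + 548).

1084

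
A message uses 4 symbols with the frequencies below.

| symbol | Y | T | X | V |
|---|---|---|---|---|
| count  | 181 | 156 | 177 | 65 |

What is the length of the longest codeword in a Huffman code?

Merge the two lowest-weight nodes at each step:
combine V(65), T(156) → 221
combine X(177), Y(181) → 358
combine 221, 358 → 579
Maximum depth reached is 2.

2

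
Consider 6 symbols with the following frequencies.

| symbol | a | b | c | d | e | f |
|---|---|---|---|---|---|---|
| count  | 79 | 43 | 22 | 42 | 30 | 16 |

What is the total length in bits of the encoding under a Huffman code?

570

Greedily combine the two least-frequent nodes:
merge f(16) and c(22): 38
merge e(30) and 38: 68
merge d(42) and b(43): 85
merge 68 and a(79): 147
merge 85 and 147: 232
Total encoded bits = sum of merged weights = 38 + 68 + 85 + 147 + 232 = 570.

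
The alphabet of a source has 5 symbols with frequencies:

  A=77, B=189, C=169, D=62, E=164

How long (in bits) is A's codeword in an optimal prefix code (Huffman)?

3

Repeatedly merge the two smallest:
combine D(62), A(77) → 139
combine 139, E(164) → 303
combine C(169), B(189) → 358
combine 303, 358 → 661
The subtree containing A is merged 3 times, so code length = 3.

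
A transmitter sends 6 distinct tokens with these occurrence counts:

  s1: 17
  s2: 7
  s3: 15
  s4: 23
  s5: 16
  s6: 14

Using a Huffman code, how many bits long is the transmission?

236

Build the Huffman tree bottom-up:
s2(7) + s6(14) → 21
s3(15) + s5(16) → 31
s1(17) + 21 → 38
s4(23) + 31 → 54
38 + 54 → 92
Each symbol's bit-cost is frequency × depth; summing gives 236 bits (equivalently 21 + 31 + 38 + 54 + 92).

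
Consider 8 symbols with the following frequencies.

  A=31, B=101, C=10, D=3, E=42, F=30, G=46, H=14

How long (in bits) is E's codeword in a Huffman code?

Repeatedly merge the two smallest:
D(3) + C(10) → 13
13 + H(14) → 27
27 + F(30) → 57
A(31) + E(42) → 73
G(46) + 57 → 103
73 + B(101) → 174
103 + 174 → 277
E's leaf is at depth 3, giving a 3-bit codeword.

3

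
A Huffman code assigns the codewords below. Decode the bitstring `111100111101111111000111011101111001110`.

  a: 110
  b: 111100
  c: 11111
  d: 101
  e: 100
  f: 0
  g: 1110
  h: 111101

Read left to right; each codeword is recognised as soon as it completes (prefix code):
  111100→b | 111101→h | 11111→c | 100→e | 0→f | 1110→g | 1110→g | 111100→b | 1110→g
Decoded message: bhcefggbg

bhcefggbg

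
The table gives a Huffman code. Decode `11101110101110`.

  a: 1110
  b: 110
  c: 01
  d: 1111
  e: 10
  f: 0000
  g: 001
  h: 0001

aaea

Read left to right; each codeword is recognised as soon as it completes (prefix code):
  1110→a | 1110→a | 10→e | 1110→a
Decoded message: aaea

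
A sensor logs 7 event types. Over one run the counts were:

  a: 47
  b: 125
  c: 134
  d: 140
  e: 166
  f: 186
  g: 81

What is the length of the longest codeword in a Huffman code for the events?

4

Merge the two lowest-weight nodes at each step:
merge a(47) and g(81): 128
merge b(125) and 128: 253
merge c(134) and d(140): 274
merge e(166) and f(186): 352
merge 253 and 274: 527
merge 352 and 527: 879
The rarest symbols sit at the bottom; the longest codeword is 4 bits.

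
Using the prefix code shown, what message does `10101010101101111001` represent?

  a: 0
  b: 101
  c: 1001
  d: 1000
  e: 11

Read left to right; each codeword is recognised as soon as it completes (prefix code):
  101→b | 0→a | 101→b | 0→a | 101→b | 101→b | 11→e | 1001→c
Decoded message: bababbec

bababbec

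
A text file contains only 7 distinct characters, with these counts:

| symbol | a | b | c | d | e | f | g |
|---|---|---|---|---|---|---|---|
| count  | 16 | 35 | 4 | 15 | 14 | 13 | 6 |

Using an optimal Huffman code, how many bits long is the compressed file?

Merge the two smallest weights repeatedly:
c(4) + g(6) → 10
10 + f(13) → 23
e(14) + d(15) → 29
a(16) + 23 → 39
29 + b(35) → 64
39 + 64 → 103
The encoded length is the sum of every internal node's weight: 10 + 23 + 29 + 39 + 64 + 103 = 268 bits.

268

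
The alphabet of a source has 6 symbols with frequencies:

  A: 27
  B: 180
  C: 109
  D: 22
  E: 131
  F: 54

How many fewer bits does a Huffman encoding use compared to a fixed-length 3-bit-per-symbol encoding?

371

Fixed-length: 3 bits × 523 symbols = 1569 bits.
Huffman merges:
D(22) + A(27) → 49
49 + F(54) → 103
103 + C(109) → 212
E(131) + B(180) → 311
212 + 311 → 523
Huffman total = 49 + 103 + 212 + 311 + 523 = 1198 bits.
Saving = 1569 − 1198 = 371 bits.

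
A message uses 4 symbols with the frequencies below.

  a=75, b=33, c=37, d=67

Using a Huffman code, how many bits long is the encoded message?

Greedily combine the two least-frequent nodes:
merge b(33) and c(37): 70
merge d(67) and 70: 137
merge a(75) and 137: 212
Each symbol's bit-cost is frequency × depth; summing gives 419 bits (equivalently 70 + 137 + 212).

419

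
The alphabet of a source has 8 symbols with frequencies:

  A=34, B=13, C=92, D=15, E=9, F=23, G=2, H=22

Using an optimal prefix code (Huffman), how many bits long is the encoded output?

Greedily combine the two least-frequent nodes:
G(2) + E(9) → 11
11 + B(13) → 24
D(15) + H(22) → 37
F(23) + 24 → 47
A(34) + 37 → 71
47 + 71 → 118
C(92) + 118 → 210
Total encoded bits = sum of merged weights = 11 + 24 + 37 + 47 + 71 + 118 + 210 = 518.

518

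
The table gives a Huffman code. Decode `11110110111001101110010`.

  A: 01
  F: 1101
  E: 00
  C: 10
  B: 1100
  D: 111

Read left to right; each codeword is recognised as soon as it completes (prefix code):
  111→D | 10→C | 1101→F | 1100→B | 1101→F | 1100→B | 10→C
Decoded message: DCFBFBC

DCFBFBC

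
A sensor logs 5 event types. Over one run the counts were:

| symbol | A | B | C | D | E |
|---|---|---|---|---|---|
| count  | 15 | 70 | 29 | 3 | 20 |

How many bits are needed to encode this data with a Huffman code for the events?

Greedily combine the two least-frequent nodes:
merge D(3) and A(15): 18
merge 18 and E(20): 38
merge C(29) and 38: 67
merge 67 and B(70): 137
The encoded length is the sum of every internal node's weight: 18 + 38 + 67 + 137 = 260 bits.

260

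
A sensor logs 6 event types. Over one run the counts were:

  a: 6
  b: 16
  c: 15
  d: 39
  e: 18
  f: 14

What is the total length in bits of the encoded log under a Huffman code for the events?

Build the Huffman tree bottom-up:
merge a(6) and f(14): 20
merge c(15) and b(16): 31
merge e(18) and 20: 38
merge 31 and 38: 69
merge d(39) and 69: 108
The encoded length is the sum of every internal node's weight: 20 + 31 + 38 + 69 + 108 = 266 bits.

266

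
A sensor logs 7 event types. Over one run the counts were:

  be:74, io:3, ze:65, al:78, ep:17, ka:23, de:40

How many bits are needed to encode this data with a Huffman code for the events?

746

Build the Huffman tree bottom-up:
merge io(3) and ep(17): 20
merge 20 and ka(23): 43
merge de(40) and 43: 83
merge ze(65) and be(74): 139
merge al(78) and 83: 161
merge 139 and 161: 300
The encoded length is the sum of every internal node's weight: 20 + 43 + 83 + 139 + 161 + 300 = 746 bits.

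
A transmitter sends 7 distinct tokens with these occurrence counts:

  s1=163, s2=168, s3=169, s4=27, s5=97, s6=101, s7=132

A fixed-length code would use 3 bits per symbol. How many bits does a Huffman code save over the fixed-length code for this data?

213

Fixed-length: 3 bits × 857 symbols = 2571 bits.
Huffman merges:
merge s4(27) and s5(97): 124
merge s6(101) and 124: 225
merge s7(132) and s1(163): 295
merge s2(168) and s3(169): 337
merge 225 and 295: 520
merge 337 and 520: 857
Huffman total = 124 + 225 + 295 + 337 + 520 + 857 = 2358 bits.
Saving = 2571 − 2358 = 213 bits.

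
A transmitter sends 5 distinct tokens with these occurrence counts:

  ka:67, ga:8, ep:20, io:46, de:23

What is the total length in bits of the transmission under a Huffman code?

340

Greedily combine the two least-frequent nodes:
merge ga(8) and ep(20): 28
merge de(23) and 28: 51
merge io(46) and 51: 97
merge ka(67) and 97: 164
Total encoded bits = sum of merged weights = 28 + 51 + 97 + 164 = 340.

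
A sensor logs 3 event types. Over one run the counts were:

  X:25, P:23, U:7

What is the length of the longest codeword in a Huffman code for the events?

2

Merge the two lowest-weight nodes at each step:
combine U(7), P(23) → 30
combine X(25), 30 → 55
The first pair merged (U, P) ends up deepest, at depth 2.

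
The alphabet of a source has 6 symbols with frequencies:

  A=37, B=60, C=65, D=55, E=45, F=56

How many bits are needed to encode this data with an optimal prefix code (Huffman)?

829

Merge the two smallest weights repeatedly:
merge A(37) and E(45): 82
merge D(55) and F(56): 111
merge B(60) and C(65): 125
merge 82 and 111: 193
merge 125 and 193: 318
Each symbol's bit-cost is frequency × depth; summing gives 829 bits (equivalently 82 + 111 + 125 + 193 + 318).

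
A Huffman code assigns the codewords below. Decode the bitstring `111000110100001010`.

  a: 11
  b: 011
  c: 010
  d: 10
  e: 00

adeacecd

Read left to right; each codeword is recognised as soon as it completes (prefix code):
  11→a | 10→d | 00→e | 11→a | 010→c | 00→e | 010→c | 10→d
Decoded message: adeacecd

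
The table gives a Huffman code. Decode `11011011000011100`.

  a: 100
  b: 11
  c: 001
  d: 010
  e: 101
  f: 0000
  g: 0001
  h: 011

Read left to right; each codeword is recognised as soon as it completes (prefix code):
  11→b | 011→h | 011→h | 0000→f | 11→b | 100→a
Decoded message: bhhfba

bhhfba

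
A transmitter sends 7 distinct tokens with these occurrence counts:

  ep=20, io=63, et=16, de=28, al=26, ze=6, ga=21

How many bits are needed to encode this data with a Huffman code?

471

Build the Huffman tree bottom-up:
combine ze(6), et(16) → 22
combine ep(20), ga(21) → 41
combine 22, al(26) → 48
combine de(28), 41 → 69
combine 48, io(63) → 111
combine 69, 111 → 180
Each symbol's bit-cost is frequency × depth; summing gives 471 bits (equivalently 22 + 41 + 48 + 69 + 111 + 180).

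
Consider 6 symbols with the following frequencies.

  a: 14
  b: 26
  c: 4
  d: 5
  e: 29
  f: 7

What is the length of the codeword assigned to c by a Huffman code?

Huffman merges, smallest pair first:
merge c(4) and d(5): 9
merge f(7) and 9: 16
merge a(14) and 16: 30
merge b(26) and e(29): 55
merge 30 and 55: 85
c sits 4 levels below the root, so its codeword is 4 bits.

4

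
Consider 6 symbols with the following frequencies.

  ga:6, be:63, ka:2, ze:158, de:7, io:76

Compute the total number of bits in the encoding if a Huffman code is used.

567

Greedily combine the two least-frequent nodes:
ka(2) + ga(6) → 8
de(7) + 8 → 15
15 + be(63) → 78
io(76) + 78 → 154
154 + ze(158) → 312
Total encoded bits = sum of merged weights = 8 + 15 + 78 + 154 + 312 = 567.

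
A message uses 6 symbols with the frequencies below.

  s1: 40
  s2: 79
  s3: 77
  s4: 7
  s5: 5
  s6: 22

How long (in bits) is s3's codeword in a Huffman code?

2

Huffman merges, smallest pair first:
combine s5(5), s4(7) → 12
combine 12, s6(22) → 34
combine 34, s1(40) → 74
combine 74, s3(77) → 151
combine s2(79), 151 → 230
The subtree containing s3 is merged 2 times, so code length = 2.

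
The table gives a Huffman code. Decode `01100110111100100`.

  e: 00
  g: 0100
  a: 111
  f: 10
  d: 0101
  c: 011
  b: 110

Read left to right; each codeword is recognised as soon as it completes (prefix code):
  011→c | 00→e | 110→b | 111→a | 10→f | 0100→g
Decoded message: cebafg

cebafg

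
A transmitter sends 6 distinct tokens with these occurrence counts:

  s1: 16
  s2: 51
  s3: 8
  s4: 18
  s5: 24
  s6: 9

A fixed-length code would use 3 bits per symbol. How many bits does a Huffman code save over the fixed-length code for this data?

Fixed-length: 3 bits × 126 symbols = 378 bits.
Huffman merges:
s3(8) + s6(9) → 17
s1(16) + 17 → 33
s4(18) + s5(24) → 42
33 + 42 → 75
s2(51) + 75 → 126
Huffman total = 17 + 33 + 42 + 75 + 126 = 293 bits.
Saving = 378 − 293 = 85 bits.

85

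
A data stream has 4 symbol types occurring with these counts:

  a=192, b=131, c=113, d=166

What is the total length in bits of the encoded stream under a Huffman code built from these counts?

Greedily combine the two least-frequent nodes:
merge c(113) and b(131): 244
merge d(166) and a(192): 358
merge 244 and 358: 602
Total encoded bits = sum of merged weights = 244 + 358 + 602 = 1204.

1204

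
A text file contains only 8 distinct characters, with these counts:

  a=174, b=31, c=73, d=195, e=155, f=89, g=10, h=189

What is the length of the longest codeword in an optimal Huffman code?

Merge the two lowest-weight nodes at each step:
merge g(10) and b(31): 41
merge 41 and c(73): 114
merge f(89) and 114: 203
merge e(155) and a(174): 329
merge h(189) and d(195): 384
merge 203 and 329: 532
merge 384 and 532: 916
The first pair merged (g, b) ends up deepest, at depth 5.

5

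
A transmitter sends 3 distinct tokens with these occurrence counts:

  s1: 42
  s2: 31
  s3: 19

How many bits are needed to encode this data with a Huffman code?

142

Build the Huffman tree bottom-up:
s3(19) + s2(31) → 50
s1(42) + 50 → 92
Total encoded bits = sum of merged weights = 50 + 92 = 142.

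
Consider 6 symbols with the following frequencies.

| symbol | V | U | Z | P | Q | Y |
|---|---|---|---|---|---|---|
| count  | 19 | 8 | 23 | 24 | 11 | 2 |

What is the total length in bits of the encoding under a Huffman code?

Build the Huffman tree bottom-up:
combine Y(2), U(8) → 10
combine 10, Q(11) → 21
combine V(19), 21 → 40
combine Z(23), P(24) → 47
combine 40, 47 → 87
The encoded length is the sum of every internal node's weight: 10 + 21 + 40 + 47 + 87 = 205 bits.

205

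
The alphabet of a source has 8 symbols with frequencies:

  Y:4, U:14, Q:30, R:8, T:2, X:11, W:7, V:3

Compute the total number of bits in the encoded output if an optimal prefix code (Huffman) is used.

206

Merge the two smallest weights repeatedly:
merge T(2) and V(3): 5
merge Y(4) and 5: 9
merge W(7) and R(8): 15
merge 9 and X(11): 20
merge U(14) and 15: 29
merge 20 and 29: 49
merge Q(30) and 49: 79
The encoded length is the sum of every internal node's weight: 5 + 9 + 15 + 20 + 29 + 49 + 79 = 206 bits.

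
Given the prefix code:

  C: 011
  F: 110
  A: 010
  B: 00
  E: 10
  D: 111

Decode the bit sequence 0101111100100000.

Read left to right; each codeword is recognised as soon as it completes (prefix code):
  010→A | 111→D | 110→F | 010→A | 00→B | 00→B
Decoded message: ADFABB

ADFABB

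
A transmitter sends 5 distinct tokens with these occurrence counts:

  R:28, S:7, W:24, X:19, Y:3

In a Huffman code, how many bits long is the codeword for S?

3

Huffman merges, smallest pair first:
merge Y(3) and S(7): 10
merge 10 and X(19): 29
merge W(24) and R(28): 52
merge 29 and 52: 81
The subtree containing S is merged 3 times, so code length = 3.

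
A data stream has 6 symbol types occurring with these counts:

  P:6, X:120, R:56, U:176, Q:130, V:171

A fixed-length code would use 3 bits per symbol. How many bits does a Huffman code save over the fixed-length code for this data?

415

Fixed-length: 3 bits × 659 symbols = 1977 bits.
Huffman merges:
P(6) + R(56) → 62
62 + X(120) → 182
Q(130) + V(171) → 301
U(176) + 182 → 358
301 + 358 → 659
Huffman total = 62 + 182 + 301 + 358 + 659 = 1562 bits.
Saving = 1977 − 1562 = 415 bits.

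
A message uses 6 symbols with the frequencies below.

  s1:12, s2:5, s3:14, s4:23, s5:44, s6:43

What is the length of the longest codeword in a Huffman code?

Merge the two lowest-weight nodes at each step:
s2(5) + s1(12) → 17
s3(14) + 17 → 31
s4(23) + 31 → 54
s6(43) + s5(44) → 87
54 + 87 → 141
The first pair merged (s2, s1) ends up deepest, at depth 4.

4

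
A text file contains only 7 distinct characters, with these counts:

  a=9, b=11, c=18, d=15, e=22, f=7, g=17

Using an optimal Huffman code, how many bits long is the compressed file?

273

Merge the two smallest weights repeatedly:
combine f(7), a(9) → 16
combine b(11), d(15) → 26
combine 16, g(17) → 33
combine c(18), e(22) → 40
combine 26, 33 → 59
combine 40, 59 → 99
Total encoded bits = sum of merged weights = 16 + 26 + 33 + 40 + 59 + 99 = 273.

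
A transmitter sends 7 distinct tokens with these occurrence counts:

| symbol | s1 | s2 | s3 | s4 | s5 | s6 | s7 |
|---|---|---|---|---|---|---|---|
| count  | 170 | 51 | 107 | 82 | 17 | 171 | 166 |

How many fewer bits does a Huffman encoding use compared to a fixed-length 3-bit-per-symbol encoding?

289

Fixed-length: 3 bits × 764 symbols = 2292 bits.
Huffman merges:
merge s5(17) and s2(51): 68
merge 68 and s4(82): 150
merge s3(107) and 150: 257
merge s7(166) and s1(170): 336
merge s6(171) and 257: 428
merge 336 and 428: 764
Huffman total = 68 + 150 + 257 + 336 + 428 + 764 = 2003 bits.
Saving = 2292 − 2003 = 289 bits.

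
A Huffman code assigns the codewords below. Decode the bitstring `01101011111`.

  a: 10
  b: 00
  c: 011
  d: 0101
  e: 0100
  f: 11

Read left to right; each codeword is recognised as soon as it completes (prefix code):
  011→c | 0101→d | 11→f | 11→f
Decoded message: cdff

cdff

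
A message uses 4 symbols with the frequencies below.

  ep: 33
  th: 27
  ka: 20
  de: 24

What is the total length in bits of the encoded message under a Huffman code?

Build the Huffman tree bottom-up:
combine ka(20), de(24) → 44
combine th(27), ep(33) → 60
combine 44, 60 → 104
The encoded length is the sum of every internal node's weight: 44 + 60 + 104 = 208 bits.

208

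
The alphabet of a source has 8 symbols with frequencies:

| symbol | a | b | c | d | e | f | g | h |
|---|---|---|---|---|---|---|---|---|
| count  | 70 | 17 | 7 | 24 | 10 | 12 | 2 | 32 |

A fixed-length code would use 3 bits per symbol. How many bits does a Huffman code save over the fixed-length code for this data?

Fixed-length: 3 bits × 174 symbols = 522 bits.
Huffman merges:
merge g(2) and c(7): 9
merge 9 and e(10): 19
merge f(12) and b(17): 29
merge 19 and d(24): 43
merge 29 and h(32): 61
merge 43 and 61: 104
merge a(70) and 104: 174
Huffman total = 9 + 19 + 29 + 43 + 61 + 104 + 174 = 439 bits.
Saving = 522 − 439 = 83 bits.

83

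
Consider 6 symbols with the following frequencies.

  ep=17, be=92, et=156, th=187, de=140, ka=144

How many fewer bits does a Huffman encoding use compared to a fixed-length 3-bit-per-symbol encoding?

378

Fixed-length: 3 bits × 736 symbols = 2208 bits.
Huffman merges:
ep(17) + be(92) → 109
109 + de(140) → 249
ka(144) + et(156) → 300
th(187) + 249 → 436
300 + 436 → 736
Huffman total = 109 + 249 + 300 + 436 + 736 = 1830 bits.
Saving = 2208 − 1830 = 378 bits.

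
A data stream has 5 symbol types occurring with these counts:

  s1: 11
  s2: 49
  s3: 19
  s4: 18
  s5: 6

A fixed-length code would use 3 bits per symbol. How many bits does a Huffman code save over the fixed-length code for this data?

100

Fixed-length: 3 bits × 103 symbols = 309 bits.
Huffman merges:
s5(6) + s1(11) → 17
17 + s4(18) → 35
s3(19) + 35 → 54
s2(49) + 54 → 103
Huffman total = 17 + 35 + 54 + 103 = 209 bits.
Saving = 309 − 209 = 100 bits.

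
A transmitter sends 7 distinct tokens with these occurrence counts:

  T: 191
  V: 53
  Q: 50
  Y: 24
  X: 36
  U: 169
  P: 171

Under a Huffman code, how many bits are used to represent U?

2

Huffman merges, smallest pair first:
combine Y(24), X(36) → 60
combine Q(50), V(53) → 103
combine 60, 103 → 163
combine 163, U(169) → 332
combine P(171), T(191) → 362
combine 332, 362 → 694
The subtree containing U is merged 2 times, so code length = 2.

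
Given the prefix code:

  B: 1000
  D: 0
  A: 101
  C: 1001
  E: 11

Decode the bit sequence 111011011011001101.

EAAACA

Read left to right; each codeword is recognised as soon as it completes (prefix code):
  11→E | 101→A | 101→A | 101→A | 1001→C | 101→A
Decoded message: EAAACA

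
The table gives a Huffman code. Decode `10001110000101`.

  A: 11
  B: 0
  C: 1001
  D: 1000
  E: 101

Read left to right; each codeword is recognised as soon as it completes (prefix code):
  1000→D | 11→A | 1000→D | 0→B | 101→E
Decoded message: DADBE

DADBE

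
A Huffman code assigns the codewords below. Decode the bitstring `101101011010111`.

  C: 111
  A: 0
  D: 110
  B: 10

BDBDBC

Read left to right; each codeword is recognised as soon as it completes (prefix code):
  10→B | 110→D | 10→B | 110→D | 10→B | 111→C
Decoded message: BDBDBC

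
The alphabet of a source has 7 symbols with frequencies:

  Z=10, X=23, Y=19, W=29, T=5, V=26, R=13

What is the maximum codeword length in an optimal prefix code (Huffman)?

4

Merge the two lowest-weight nodes at each step:
combine T(5), Z(10) → 15
combine R(13), 15 → 28
combine Y(19), X(23) → 42
combine V(26), 28 → 54
combine W(29), 42 → 71
combine 54, 71 → 125
Maximum depth reached is 4.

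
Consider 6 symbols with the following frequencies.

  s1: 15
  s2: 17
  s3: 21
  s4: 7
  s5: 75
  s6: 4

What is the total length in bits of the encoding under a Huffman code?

Build the Huffman tree bottom-up:
merge s6(4) and s4(7): 11
merge 11 and s1(15): 26
merge s2(17) and s3(21): 38
merge 26 and 38: 64
merge 64 and s5(75): 139
Total encoded bits = sum of merged weights = 11 + 26 + 38 + 64 + 139 = 278.

278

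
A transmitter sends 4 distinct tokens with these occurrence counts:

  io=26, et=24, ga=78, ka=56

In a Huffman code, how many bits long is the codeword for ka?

Repeatedly merge the two smallest:
combine et(24), io(26) → 50
combine 50, ka(56) → 106
combine ga(78), 106 → 184
The subtree containing ka is merged 2 times, so code length = 2.

2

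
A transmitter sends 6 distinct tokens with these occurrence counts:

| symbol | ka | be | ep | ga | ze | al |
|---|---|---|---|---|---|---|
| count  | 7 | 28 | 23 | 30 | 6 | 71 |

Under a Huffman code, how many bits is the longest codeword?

Merge the two lowest-weight nodes at each step:
ze(6) + ka(7) → 13
13 + ep(23) → 36
be(28) + ga(30) → 58
36 + 58 → 94
al(71) + 94 → 165
The first pair merged (ze, ka) ends up deepest, at depth 4.

4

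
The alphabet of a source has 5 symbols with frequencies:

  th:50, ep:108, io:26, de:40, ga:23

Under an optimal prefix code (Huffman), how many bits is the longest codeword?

Merge the two lowest-weight nodes at each step:
ga(23) + io(26) → 49
de(40) + 49 → 89
th(50) + 89 → 139
ep(108) + 139 → 247
The first pair merged (ga, io) ends up deepest, at depth 4.

4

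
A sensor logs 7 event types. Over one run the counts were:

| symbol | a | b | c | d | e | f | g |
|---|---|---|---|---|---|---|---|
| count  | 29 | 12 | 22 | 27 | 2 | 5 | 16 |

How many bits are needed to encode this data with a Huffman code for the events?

Merge the two smallest weights repeatedly:
merge e(2) and f(5): 7
merge 7 and b(12): 19
merge g(16) and 19: 35
merge c(22) and d(27): 49
merge a(29) and 35: 64
merge 49 and 64: 113
Each symbol's bit-cost is frequency × depth; summing gives 287 bits (equivalently 7 + 19 + 35 + 49 + 64 + 113).

287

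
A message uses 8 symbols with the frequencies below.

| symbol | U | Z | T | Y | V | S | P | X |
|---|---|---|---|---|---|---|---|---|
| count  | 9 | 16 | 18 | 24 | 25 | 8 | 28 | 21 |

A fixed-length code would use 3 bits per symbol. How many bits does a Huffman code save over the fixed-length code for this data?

11

Fixed-length: 3 bits × 149 symbols = 447 bits.
Huffman merges:
combine S(8), U(9) → 17
combine Z(16), 17 → 33
combine T(18), X(21) → 39
combine Y(24), V(25) → 49
combine P(28), 33 → 61
combine 39, 49 → 88
combine 61, 88 → 149
Huffman total = 17 + 33 + 39 + 49 + 61 + 88 + 149 = 436 bits.
Saving = 447 − 436 = 11 bits.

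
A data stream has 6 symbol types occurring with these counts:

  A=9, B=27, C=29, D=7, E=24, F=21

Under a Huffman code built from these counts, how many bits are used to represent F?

3

Build the tree from the bottom:
D(7) + A(9) → 16
16 + F(21) → 37
E(24) + B(27) → 51
C(29) + 37 → 66
51 + 66 → 117
F's leaf is at depth 3, giving a 3-bit codeword.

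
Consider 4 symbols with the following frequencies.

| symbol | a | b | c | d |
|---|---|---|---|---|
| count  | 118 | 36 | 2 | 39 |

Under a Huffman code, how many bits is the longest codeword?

3

Merge the two lowest-weight nodes at each step:
merge c(2) and b(36): 38
merge 38 and d(39): 77
merge 77 and a(118): 195
The rarest symbols sit at the bottom; the longest codeword is 3 bits.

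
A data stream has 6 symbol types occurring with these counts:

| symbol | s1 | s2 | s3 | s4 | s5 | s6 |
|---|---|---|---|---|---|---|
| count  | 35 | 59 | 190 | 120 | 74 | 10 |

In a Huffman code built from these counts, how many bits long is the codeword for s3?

1

Huffman merges, smallest pair first:
merge s6(10) and s1(35): 45
merge 45 and s2(59): 104
merge s5(74) and 104: 178
merge s4(120) and 178: 298
merge s3(190) and 298: 488
s3 is merged only at the final step, so code length = 1.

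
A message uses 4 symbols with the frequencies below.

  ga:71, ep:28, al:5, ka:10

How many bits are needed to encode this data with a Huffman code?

Greedily combine the two least-frequent nodes:
merge al(5) and ka(10): 15
merge 15 and ep(28): 43
merge 43 and ga(71): 114
The encoded length is the sum of every internal node's weight: 15 + 43 + 114 = 172 bits.

172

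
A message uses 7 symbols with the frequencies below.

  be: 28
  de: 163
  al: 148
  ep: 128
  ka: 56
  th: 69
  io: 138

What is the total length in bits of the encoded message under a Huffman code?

Merge the two smallest weights repeatedly:
merge be(28) and ka(56): 84
merge th(69) and 84: 153
merge ep(128) and io(138): 266
merge al(148) and 153: 301
merge de(163) and 266: 429
merge 301 and 429: 730
Each symbol's bit-cost is frequency × depth; summing gives 1963 bits (equivalently 84 + 153 + 266 + 301 + 429 + 730).

1963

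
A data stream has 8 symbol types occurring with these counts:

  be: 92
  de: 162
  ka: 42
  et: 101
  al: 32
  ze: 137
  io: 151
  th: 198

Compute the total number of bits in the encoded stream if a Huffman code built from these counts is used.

Greedily combine the two least-frequent nodes:
al(32) + ka(42) → 74
74 + be(92) → 166
et(101) + ze(137) → 238
io(151) + de(162) → 313
166 + th(198) → 364
238 + 313 → 551
364 + 551 → 915
Each symbol's bit-cost is frequency × depth; summing gives 2621 bits (equivalently 74 + 166 + 238 + 313 + 364 + 551 + 915).

2621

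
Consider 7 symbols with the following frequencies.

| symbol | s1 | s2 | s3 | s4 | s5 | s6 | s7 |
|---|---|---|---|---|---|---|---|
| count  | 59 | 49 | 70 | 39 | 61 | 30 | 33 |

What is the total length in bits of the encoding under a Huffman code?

Greedily combine the two least-frequent nodes:
combine s6(30), s7(33) → 63
combine s4(39), s2(49) → 88
combine s1(59), s5(61) → 120
combine 63, s3(70) → 133
combine 88, 120 → 208
combine 133, 208 → 341
Each symbol's bit-cost is frequency × depth; summing gives 953 bits (equivalently 63 + 88 + 120 + 133 + 208 + 341).

953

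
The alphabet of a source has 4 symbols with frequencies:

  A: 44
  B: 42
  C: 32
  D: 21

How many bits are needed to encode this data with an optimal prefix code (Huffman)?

278

Build the Huffman tree bottom-up:
combine D(21), C(32) → 53
combine B(42), A(44) → 86
combine 53, 86 → 139
Total encoded bits = sum of merged weights = 53 + 86 + 139 = 278.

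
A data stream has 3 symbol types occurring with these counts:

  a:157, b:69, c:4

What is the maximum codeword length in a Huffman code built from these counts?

2

Merge the two lowest-weight nodes at each step:
merge c(4) and b(69): 73
merge 73 and a(157): 230
The first pair merged (c, b) ends up deepest, at depth 2.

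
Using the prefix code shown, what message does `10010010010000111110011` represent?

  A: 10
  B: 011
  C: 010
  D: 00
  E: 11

Read left to right; each codeword is recognised as soon as it completes (prefix code):
  10→A | 010→C | 010→C | 010→C | 00→D | 011→B | 11→E | 10→A | 011→B
Decoded message: ACCCDBEAB

ACCCDBEAB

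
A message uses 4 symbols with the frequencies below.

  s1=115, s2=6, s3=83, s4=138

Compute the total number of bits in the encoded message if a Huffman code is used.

Build the Huffman tree bottom-up:
s2(6) + s3(83) → 89
89 + s1(115) → 204
s4(138) + 204 → 342
Each symbol's bit-cost is frequency × depth; summing gives 635 bits (equivalently 89 + 204 + 342).

635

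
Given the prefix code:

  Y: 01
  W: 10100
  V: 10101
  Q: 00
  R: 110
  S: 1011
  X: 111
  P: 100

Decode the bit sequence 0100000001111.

Read left to right; each codeword is recognised as soon as it completes (prefix code):
  01→Y | 00→Q | 00→Q | 00→Q | 01→Y | 111→X
Decoded message: YQQQYX

YQQQYX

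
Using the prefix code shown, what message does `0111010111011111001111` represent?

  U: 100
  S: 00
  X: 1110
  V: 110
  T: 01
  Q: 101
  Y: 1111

Read left to right; each codeword is recognised as soon as it completes (prefix code):
  01→T | 110→V | 101→Q | 110→V | 1111→Y | 100→U | 1111→Y
Decoded message: TVQVYUY

TVQVYUY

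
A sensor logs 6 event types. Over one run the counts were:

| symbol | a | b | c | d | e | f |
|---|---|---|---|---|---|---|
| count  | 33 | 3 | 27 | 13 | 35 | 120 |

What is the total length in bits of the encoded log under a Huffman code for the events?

469

Build the Huffman tree bottom-up:
merge b(3) and d(13): 16
merge 16 and c(27): 43
merge a(33) and e(35): 68
merge 43 and 68: 111
merge 111 and f(120): 231
Each symbol's bit-cost is frequency × depth; summing gives 469 bits (equivalently 16 + 43 + 68 + 111 + 231).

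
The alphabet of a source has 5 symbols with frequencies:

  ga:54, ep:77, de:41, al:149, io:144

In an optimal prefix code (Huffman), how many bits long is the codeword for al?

2

Huffman merges, smallest pair first:
de(41) + ga(54) → 95
ep(77) + 95 → 172
io(144) + al(149) → 293
172 + 293 → 465
The subtree containing al is merged 2 times, so code length = 2.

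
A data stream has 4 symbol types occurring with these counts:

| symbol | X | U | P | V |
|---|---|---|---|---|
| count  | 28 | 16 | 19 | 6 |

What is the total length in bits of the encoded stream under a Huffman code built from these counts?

Build the Huffman tree bottom-up:
merge V(6) and U(16): 22
merge P(19) and 22: 41
merge X(28) and 41: 69
Total encoded bits = sum of merged weights = 22 + 41 + 69 = 132.

132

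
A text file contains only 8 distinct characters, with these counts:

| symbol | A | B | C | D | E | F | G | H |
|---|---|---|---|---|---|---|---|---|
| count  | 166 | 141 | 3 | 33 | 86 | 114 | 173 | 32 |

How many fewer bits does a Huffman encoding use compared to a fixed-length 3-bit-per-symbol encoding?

Fixed-length: 3 bits × 748 symbols = 2244 bits.
Huffman merges:
C(3) + H(32) → 35
D(33) + 35 → 68
68 + E(86) → 154
F(114) + B(141) → 255
154 + A(166) → 320
G(173) + 255 → 428
320 + 428 → 748
Huffman total = 35 + 68 + 154 + 255 + 320 + 428 + 748 = 2008 bits.
Saving = 2244 − 2008 = 236 bits.

236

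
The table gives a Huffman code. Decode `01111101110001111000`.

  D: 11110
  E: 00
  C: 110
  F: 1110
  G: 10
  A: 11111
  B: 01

BDFEDE

Read left to right; each codeword is recognised as soon as it completes (prefix code):
  01→B | 11110→D | 1110→F | 00→E | 11110→D | 00→E
Decoded message: BDFEDE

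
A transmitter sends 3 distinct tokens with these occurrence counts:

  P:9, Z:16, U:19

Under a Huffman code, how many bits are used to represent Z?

2

Build the tree from the bottom:
merge P(9) and Z(16): 25
merge U(19) and 25: 44
The subtree containing Z is merged 2 times, so code length = 2.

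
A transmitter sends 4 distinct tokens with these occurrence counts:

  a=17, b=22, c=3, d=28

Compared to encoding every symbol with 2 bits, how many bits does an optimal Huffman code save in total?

Fixed-length: 2 bits × 70 symbols = 140 bits.
Huffman merges:
c(3) + a(17) → 20
20 + b(22) → 42
d(28) + 42 → 70
Huffman total = 20 + 42 + 70 = 132 bits.
Saving = 140 − 132 = 8 bits.

8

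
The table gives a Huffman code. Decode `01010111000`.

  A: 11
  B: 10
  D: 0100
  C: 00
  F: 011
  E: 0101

Read left to right; each codeword is recognised as soon as it completes (prefix code):
  0101→E | 011→F | 10→B | 00→C
Decoded message: EFBC

EFBC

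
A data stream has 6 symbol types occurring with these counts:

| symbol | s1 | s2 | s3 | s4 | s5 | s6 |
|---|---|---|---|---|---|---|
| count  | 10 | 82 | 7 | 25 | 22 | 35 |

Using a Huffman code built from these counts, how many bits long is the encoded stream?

396

Greedily combine the two least-frequent nodes:
combine s3(7), s1(10) → 17
combine 17, s5(22) → 39
combine s4(25), s6(35) → 60
combine 39, 60 → 99
combine s2(82), 99 → 181
The encoded length is the sum of every internal node's weight: 17 + 39 + 60 + 99 + 181 = 396 bits.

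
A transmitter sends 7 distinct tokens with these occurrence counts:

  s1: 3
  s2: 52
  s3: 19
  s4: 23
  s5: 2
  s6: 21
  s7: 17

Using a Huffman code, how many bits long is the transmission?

334

Build the Huffman tree bottom-up:
combine s5(2), s1(3) → 5
combine 5, s7(17) → 22
combine s3(19), s6(21) → 40
combine 22, s4(23) → 45
combine 40, 45 → 85
combine s2(52), 85 → 137
Each symbol's bit-cost is frequency × depth; summing gives 334 bits (equivalently 5 + 22 + 40 + 45 + 85 + 137).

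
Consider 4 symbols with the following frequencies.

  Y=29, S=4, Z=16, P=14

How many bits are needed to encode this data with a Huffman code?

Build the Huffman tree bottom-up:
merge S(4) and P(14): 18
merge Z(16) and 18: 34
merge Y(29) and 34: 63
The encoded length is the sum of every internal node's weight: 18 + 34 + 63 = 115 bits.

115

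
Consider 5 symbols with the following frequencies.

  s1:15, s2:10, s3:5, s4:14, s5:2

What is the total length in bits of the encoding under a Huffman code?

Greedily combine the two least-frequent nodes:
combine s5(2), s3(5) → 7
combine 7, s2(10) → 17
combine s4(14), s1(15) → 29
combine 17, 29 → 46
Each symbol's bit-cost is frequency × depth; summing gives 99 bits (equivalently 7 + 17 + 29 + 46).

99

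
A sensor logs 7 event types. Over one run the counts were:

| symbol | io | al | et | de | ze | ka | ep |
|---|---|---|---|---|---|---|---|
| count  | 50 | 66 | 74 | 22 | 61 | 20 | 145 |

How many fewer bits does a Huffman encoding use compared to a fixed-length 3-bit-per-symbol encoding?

Fixed-length: 3 bits × 438 symbols = 1314 bits.
Huffman merges:
ka(20) + de(22) → 42
42 + io(50) → 92
ze(61) + al(66) → 127
et(74) + 92 → 166
127 + ep(145) → 272
166 + 272 → 438
Huffman total = 42 + 92 + 127 + 166 + 272 + 438 = 1137 bits.
Saving = 1314 − 1137 = 177 bits.

177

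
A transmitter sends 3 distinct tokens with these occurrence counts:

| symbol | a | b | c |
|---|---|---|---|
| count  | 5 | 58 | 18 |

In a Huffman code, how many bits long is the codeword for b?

Build the tree from the bottom:
a(5) + c(18) → 23
23 + b(58) → 81
b is a child of the root — depth 1, so its codeword is a single bit.

1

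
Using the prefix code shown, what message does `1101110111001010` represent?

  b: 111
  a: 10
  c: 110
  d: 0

cbdbddaa

Read left to right; each codeword is recognised as soon as it completes (prefix code):
  110→c | 111→b | 0→d | 111→b | 0→d | 0→d | 10→a | 10→a
Decoded message: cbdbddaa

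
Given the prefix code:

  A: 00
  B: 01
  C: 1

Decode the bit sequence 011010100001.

Read left to right; each codeword is recognised as soon as it completes (prefix code):
  01→B | 1→C | 01→B | 01→B | 00→A | 00→A | 1→C
Decoded message: BCBBAAC

BCBBAAC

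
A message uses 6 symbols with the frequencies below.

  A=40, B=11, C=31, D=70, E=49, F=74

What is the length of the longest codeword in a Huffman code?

4

Merge the two lowest-weight nodes at each step:
merge B(11) and C(31): 42
merge A(40) and 42: 82
merge E(49) and D(70): 119
merge F(74) and 82: 156
merge 119 and 156: 275
The first pair merged (B, C) ends up deepest, at depth 4.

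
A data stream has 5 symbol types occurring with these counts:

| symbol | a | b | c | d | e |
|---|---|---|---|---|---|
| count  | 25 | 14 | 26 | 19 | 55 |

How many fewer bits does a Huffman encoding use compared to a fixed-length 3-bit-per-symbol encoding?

110

Fixed-length: 3 bits × 139 symbols = 417 bits.
Huffman merges:
merge b(14) and d(19): 33
merge a(25) and c(26): 51
merge 33 and 51: 84
merge e(55) and 84: 139
Huffman total = 33 + 51 + 84 + 139 = 307 bits.
Saving = 417 − 307 = 110 bits.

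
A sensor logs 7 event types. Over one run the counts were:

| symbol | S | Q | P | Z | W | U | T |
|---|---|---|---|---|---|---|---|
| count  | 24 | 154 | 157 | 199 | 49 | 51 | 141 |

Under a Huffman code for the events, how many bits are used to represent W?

5

Huffman merges, smallest pair first:
S(24) + W(49) → 73
U(51) + 73 → 124
124 + T(141) → 265
Q(154) + P(157) → 311
Z(199) + 265 → 464
311 + 464 → 775
W's leaf is at depth 5, giving a 5-bit codeword.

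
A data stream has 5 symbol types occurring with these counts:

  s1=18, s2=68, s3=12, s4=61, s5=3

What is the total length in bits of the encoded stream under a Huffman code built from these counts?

Merge the two smallest weights repeatedly:
s5(3) + s3(12) → 15
15 + s1(18) → 33
33 + s4(61) → 94
s2(68) + 94 → 162
Total encoded bits = sum of merged weights = 15 + 33 + 94 + 162 = 304.

304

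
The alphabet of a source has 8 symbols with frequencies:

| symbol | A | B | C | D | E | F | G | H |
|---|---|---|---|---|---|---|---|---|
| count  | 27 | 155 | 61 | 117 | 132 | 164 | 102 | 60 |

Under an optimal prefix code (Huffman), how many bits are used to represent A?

Huffman merges, smallest pair first:
A(27) + H(60) → 87
C(61) + 87 → 148
G(102) + D(117) → 219
E(132) + 148 → 280
B(155) + F(164) → 319
219 + 280 → 499
319 + 499 → 818
The subtree containing A is merged 5 times, so code length = 5.

5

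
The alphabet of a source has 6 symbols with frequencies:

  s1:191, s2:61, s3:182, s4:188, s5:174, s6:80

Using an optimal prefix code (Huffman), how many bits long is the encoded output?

2208

Merge the two smallest weights repeatedly:
merge s2(61) and s6(80): 141
merge 141 and s5(174): 315
merge s3(182) and s4(188): 370
merge s1(191) and 315: 506
merge 370 and 506: 876
The encoded length is the sum of every internal node's weight: 141 + 315 + 370 + 506 + 876 = 2208 bits.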